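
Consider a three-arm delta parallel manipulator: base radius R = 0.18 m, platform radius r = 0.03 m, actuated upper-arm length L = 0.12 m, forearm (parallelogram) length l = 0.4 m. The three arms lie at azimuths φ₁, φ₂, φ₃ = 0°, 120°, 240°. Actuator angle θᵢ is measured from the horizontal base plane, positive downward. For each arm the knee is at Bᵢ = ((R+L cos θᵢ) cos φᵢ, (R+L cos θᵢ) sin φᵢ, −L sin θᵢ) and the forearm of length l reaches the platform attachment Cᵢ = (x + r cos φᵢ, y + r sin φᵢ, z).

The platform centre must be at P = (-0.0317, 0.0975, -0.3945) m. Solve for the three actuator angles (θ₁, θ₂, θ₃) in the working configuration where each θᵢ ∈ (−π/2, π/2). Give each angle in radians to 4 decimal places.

θ₁ = 0.9600, θ₂ = 0.2615, θ₃ = 1.1342

rotate P by −φ1: (-0.0317, 0.0975, -0.3945)
  A=0.1817, B=-0.3945, C=(l²−L²−A²−y'²−z²)/(2L)=-0.2190
  √(A²+B²)=0.4343;  θ1 = -1.1392+2.0992 ≈ 0.9600
rotate P by −φ2: (0.1003, -0.0213, -0.3945)
  A cos θ + B sin θ = C:  0.0497·cos θ + -0.3945·sin θ = -0.0540
  γ=atan2(-0.3945,0.0497)=-1.4454;  ψ=arccos(-0.1358)=1.7070;  θ2=γ+ψ≈0.2615
φ3=240.0° → target in arm frame (-0.0686, -0.0762)
  A=0.2186, B=-0.3945, C=(l²−L²−A²−y'²−z²)/(2L)=-0.2651
  θ3 = atan2(B,A) + arccos(C/0.4510) = 1.1342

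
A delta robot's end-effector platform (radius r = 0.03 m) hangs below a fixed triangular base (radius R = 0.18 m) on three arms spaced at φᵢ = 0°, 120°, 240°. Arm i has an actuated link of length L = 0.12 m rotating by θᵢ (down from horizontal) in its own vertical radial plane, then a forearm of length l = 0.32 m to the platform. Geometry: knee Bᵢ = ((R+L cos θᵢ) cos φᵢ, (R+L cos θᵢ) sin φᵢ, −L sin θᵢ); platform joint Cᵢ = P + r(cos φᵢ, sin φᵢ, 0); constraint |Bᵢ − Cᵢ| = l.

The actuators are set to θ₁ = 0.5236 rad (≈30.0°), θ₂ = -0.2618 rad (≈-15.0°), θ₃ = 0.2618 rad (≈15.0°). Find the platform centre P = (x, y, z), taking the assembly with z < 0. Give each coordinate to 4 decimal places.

arm 1 at φ=0.0°: (R−r)+L cos θ1 = 0.2539;  O1 = (0.2539, 0.0000, -0.0600)
arm 2 at φ=120.0°: (R−r)+L cos θ2 = 0.2659;  O2 = (-0.1330, 0.2303, 0.0311)
arm 3 at φ=240.0°: (R−r)+L cos θ3 = 0.2659;  O3 = (-0.1330, -0.2303, -0.0311)
eliminate P² terms by subtracting sphere 1 from 2 and 3
[-0.7738 0.4606 0.1821]·P = 0.0036;  [-0.7738 -0.4606 0.0579]·P = 0.0036
Cramer: x(z) = -0.0046+0.1551z;  y(z) = 0.0000-0.1349z
quadratic in z: (1.0422)z²+(0.0398)z+(-0.0319)=0, √Δ=0.3671 → z ∈ {-0.1952, 0.1570}; z = -0.1952 (taking z<0)
x = -0.0349, y = 0.0263

(-0.0349, 0.0263, -0.1952)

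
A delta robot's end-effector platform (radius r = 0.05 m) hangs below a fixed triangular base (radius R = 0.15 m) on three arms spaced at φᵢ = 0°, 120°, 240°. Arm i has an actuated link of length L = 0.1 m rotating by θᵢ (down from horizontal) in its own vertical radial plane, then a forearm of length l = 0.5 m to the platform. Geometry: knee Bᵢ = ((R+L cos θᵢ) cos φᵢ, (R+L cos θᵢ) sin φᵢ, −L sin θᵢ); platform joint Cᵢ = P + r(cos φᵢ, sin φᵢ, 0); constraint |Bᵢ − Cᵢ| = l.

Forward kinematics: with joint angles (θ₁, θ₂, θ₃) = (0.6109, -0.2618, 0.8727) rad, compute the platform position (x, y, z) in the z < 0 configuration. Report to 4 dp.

S1 = (0.1819·cos0.0°, 0.1819·sin0.0°, -0.0574) = (0.1819, 0.0000, -0.0574)
φ2=120.0°: virtual centre (-0.0983, 0.1703, 0.0259), radius l
arm 3 at φ=240.0°: e+L cos θ3 = 0.1643;  S3 = (-0.0821, -0.1423, -0.0766)
eliminate P² terms by subtracting sphere 1 from 2 and 3
linear system: -0.5604x+0.3405y = 0.0029−0.1665z; -0.5281x+-0.2845y = -0.0035−-0.0385z
det = 0.3393;  x = 0.0011+0.1010z,  y = 0.0104+-0.3227z
sphere 1 gives Az²+Bz+C=0 with A=1.1143, B=0.0715, C=-0.2139;  B²−4AC=0.9585;  roots -0.4714, 0.4072;  negative root z = -0.4714
x = -0.0465, y = 0.1625

(-0.0465, 0.1625, -0.4714)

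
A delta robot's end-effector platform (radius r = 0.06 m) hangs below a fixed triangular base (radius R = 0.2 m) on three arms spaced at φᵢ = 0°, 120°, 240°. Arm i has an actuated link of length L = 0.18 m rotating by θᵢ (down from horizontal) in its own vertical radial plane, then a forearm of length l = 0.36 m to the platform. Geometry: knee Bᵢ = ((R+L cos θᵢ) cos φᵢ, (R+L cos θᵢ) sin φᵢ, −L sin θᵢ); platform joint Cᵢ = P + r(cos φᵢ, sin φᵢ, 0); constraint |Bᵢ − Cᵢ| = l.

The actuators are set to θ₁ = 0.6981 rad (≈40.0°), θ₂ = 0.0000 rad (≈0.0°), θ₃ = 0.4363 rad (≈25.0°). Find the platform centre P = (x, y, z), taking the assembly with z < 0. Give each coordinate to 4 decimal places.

centre 1 = (0.2779·cos0.0°, 0.2779·sin0.0°, -0.1157) = (0.2779, 0.0000, -0.1157)
centre 2 = (0.3200·cos120.0°, 0.3200·sin120.0°, 0.0000) = (-0.1600, 0.2771, 0.0000)
arm 3 at φ=240.0°: e+L cos θ3 = 0.3031;  centre 3 = (-0.1516, -0.2625, -0.0761)
eliminate P² terms by subtracting sphere 1 from 2 and 3
[-0.8758 0.5543 0.2314]·P = 0.0118;  [-0.8589 -0.5251 0.0793]·P = 0.0071
Cramer: x(z) = -0.0108+0.1768z;  y(z) = 0.0042-0.1382z
sphere 1 gives Az²+Bz+C=0 with A=1.0503, B=0.1282, C=-0.0329;  B²−4AC=0.1545;  roots -0.2481, 0.1261;  negative root z = -0.2481
x = -0.0547, y = 0.0385

(-0.0547, 0.0385, -0.2481)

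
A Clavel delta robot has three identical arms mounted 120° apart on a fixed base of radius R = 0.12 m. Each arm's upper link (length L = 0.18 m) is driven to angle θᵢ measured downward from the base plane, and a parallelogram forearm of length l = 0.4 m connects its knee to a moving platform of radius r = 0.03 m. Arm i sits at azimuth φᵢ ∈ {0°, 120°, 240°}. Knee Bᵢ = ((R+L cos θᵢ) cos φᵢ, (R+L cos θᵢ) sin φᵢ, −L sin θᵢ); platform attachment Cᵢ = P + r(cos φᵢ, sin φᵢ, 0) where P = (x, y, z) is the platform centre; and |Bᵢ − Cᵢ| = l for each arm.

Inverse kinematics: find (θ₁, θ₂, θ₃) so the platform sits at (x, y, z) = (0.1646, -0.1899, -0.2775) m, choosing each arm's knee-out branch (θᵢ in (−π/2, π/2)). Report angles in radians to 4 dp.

θ₁ = -0.3494, θ₂ = 1.3087, θ₃ = 0.0870

φ1=0.0° → target in arm frame (0.1646, -0.1899)
  e−x'=-0.0746;  (l²−L²−(e−x')²−y'²−z²)/2L = 0.0249
  θ1 = atan2(B,A) + arccos(C/0.2874) = -0.3494
arm 2 (φ=120.0°): x'=-0.2468, y'=-0.0476
  e−x'=0.3368;  (l²−L²−(e−x')²−y'²−z²)/2L = -0.1808
  √(A²+B²)=0.4364;  θ2 = -0.6892+1.9979 ≈ 1.3087
arm 3 (φ=240.0°): x'=0.0822, y'=0.2375
  e−x'=0.0078;  (l²−L²−(e−x')²−y'²−z²)/2L = -0.0163
  √(A²+B²)=0.2776;  θ3 = -1.5425+1.6296 ≈ 0.0870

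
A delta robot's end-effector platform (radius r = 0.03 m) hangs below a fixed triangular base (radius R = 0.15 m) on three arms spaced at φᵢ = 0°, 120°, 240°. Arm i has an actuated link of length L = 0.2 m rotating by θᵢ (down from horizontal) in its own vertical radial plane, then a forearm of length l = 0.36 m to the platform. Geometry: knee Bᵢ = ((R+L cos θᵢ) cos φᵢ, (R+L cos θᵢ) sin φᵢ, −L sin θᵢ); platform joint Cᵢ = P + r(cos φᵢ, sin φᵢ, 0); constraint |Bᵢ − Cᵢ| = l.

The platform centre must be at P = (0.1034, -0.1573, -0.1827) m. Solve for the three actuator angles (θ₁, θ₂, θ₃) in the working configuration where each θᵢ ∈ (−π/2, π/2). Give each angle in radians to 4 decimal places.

θ₁ = -0.3486, θ₂ = 1.3090, θ₃ = -0.1746

rotate P by −φ1: (0.1034, -0.1573, -0.1827)
  A=0.0166, B=-0.1827, C=(l²−L²−A²−y'²−z²)/(2L)=0.0780
  γ=atan2(-0.1827,0.0166)=-1.4802;  ψ=arccos(0.4252)=1.1316;  θ1=γ+ψ≈-0.3486
φ2=120.0° → target in arm frame (-0.1879, -0.0109)
  A=0.3079, B=-0.1827, C=(l²−L²−A²−y'²−z²)/(2L)=-0.0968
  θ2 = atan2(B,A) + arccos(C/0.3580) = 1.3090
arm 3 (φ=240.0°): x'=0.0845, y'=0.1682
  A cos θ + B sin θ = C:  0.0355·cos θ + -0.1827·sin θ = 0.0667
  γ=atan2(-0.1827,0.0355)=-1.3790;  ψ=arccos(0.3583)=1.2044;  θ3=γ+ψ≈-0.1746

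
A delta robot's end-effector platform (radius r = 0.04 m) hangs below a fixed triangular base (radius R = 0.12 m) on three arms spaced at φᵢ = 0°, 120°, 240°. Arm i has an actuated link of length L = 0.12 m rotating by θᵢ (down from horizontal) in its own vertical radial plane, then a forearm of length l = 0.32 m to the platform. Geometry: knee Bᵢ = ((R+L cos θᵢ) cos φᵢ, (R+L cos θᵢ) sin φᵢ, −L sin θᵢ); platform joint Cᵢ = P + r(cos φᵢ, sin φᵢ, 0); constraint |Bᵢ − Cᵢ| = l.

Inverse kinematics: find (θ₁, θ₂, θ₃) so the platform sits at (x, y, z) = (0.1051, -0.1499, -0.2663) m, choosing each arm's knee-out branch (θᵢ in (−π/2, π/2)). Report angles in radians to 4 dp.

arm 1 (φ=0.0°): x'=0.1051, y'=-0.1499
  e−x'=-0.0251;  (l²−L²−(e−x')²−y'²−z²)/2L = -0.0251
  θ1 = atan2(B,A) + arccos(C/0.2675) = -0.0001
rotate P by −φ2: (-0.1824, -0.0161, -0.2663)
  e−x'=0.2624;  (l²−L²−(e−x')²−y'²−z²)/2L = -0.2167
  θ2 = atan2(B,A) + arccos(C/0.3738) = 1.3963
arm 3 (φ=240.0°): x'=0.0773, y'=0.1660
  e−x'=0.0027;  (l²−L²−(e−x')²−y'²−z²)/2L = -0.0436
  θ3 = atan2(B,A) + arccos(C/0.2663) = 0.1748

θ₁ = -0.0001, θ₂ = 1.3963, θ₃ = 0.1748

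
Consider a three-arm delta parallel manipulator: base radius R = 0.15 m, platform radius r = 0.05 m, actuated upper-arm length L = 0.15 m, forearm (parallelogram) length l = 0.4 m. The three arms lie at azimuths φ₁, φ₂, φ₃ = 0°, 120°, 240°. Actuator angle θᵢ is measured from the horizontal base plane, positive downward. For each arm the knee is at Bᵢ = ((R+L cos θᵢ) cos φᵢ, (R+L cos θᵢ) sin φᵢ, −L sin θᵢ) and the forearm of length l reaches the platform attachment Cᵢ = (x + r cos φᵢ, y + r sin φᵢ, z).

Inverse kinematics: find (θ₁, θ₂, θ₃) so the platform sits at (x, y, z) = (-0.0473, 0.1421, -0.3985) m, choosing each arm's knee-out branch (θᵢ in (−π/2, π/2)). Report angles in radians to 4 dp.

arm 1 (φ=0.0°): x'=-0.0473, y'=0.1421
  A cos θ + B sin θ = C:  0.1473·cos θ + -0.3985·sin θ = -0.2106
  √(A²+B²)=0.4249;  θ1 = -1.2167+2.0895 ≈ 0.8728
φ2=120.0° → target in arm frame (0.1467, -0.0301)
  e−x'=-0.0467;  (l²−L²−(e−x')²−y'²−z²)/2L = -0.0813
  √(A²+B²)=0.4012;  θ2 = -1.6875+1.7748 ≈ 0.0873
rotate P by −φ3: (-0.0994, -0.1120, -0.3985)
  A=0.1994, B=-0.3985, C=(l²−L²−A²−y'²−z²)/(2L)=-0.2454
  θ3 = atan2(B,A) + arccos(C/0.4456) = 1.0471

θ₁ = 0.8728, θ₂ = 0.0873, θ₃ = 1.0471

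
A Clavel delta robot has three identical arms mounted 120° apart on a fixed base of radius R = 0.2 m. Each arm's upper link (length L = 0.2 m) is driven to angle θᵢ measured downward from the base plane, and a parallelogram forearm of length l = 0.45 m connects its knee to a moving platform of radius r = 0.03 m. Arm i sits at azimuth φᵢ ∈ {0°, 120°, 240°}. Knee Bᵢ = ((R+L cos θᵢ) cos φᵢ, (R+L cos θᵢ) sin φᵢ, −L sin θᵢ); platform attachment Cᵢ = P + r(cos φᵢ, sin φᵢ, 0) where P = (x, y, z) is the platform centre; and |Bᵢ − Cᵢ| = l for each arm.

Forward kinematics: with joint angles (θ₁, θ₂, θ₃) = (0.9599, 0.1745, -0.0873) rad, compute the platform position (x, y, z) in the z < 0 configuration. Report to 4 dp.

O1 = (0.2847·cos0.0°, 0.2847·sin0.0°, -0.1638) = (0.2847, 0.0000, -0.1638)
arm 2 at φ=120.0°: ρ2 = 0.3670;  O2 = (-0.1835, 0.3178, -0.0347)
arm 3 at φ=240.0°: ρ3 = 0.3692;  O3 = (-0.1846, -0.3198, 0.0174)
eliminate P² terms by subtracting sphere 1 from 2 and 3
plane₁₂: -0.9364x+0.6356y+0.2582z = 0.0280
Cramer: x(z) = -0.0302+0.3309z;  y(z) = -0.0006+0.0812z
into |P−O₁|² = l²: 1.1161z² + 0.1191z + -0.0765 = 0;  Δ = 0.3555;  z = -0.3205 or 0.2138 → z<0 root = -0.3205
x = -0.1363, y = -0.0266

(-0.1363, -0.0266, -0.3205)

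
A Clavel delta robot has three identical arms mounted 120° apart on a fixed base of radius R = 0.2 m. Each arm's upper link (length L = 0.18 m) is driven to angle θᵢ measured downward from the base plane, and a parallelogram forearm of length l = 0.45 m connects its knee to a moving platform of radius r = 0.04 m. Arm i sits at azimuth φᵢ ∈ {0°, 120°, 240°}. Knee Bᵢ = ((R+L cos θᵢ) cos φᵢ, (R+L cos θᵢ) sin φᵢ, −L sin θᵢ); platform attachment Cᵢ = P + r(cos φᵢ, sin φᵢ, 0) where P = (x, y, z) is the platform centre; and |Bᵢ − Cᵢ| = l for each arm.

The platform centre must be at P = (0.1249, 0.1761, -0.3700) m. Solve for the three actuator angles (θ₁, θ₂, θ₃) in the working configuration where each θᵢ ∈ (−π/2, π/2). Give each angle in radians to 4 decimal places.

θ₁ = 0.0874, θ₂ = 0.2621, θ₃ = 1.3967

rotate P by −φ1: (0.1249, 0.1761, -0.3700)
  A=0.0351, B=-0.3700, C=(l²−L²−A²−y'²−z²)/(2L)=0.0027
  θ1 = atan2(B,A) + arccos(C/0.3717) = 0.0874
φ2=120.0° → target in arm frame (0.0901, -0.1962)
  A=0.0699, B=-0.3700, C=(l²−L²−A²−y'²−z²)/(2L)=-0.0283
  θ2 = atan2(B,A) + arccos(C/0.3766) = 0.2621
φ3=240.0° → target in arm frame (-0.2150, 0.0201)
  A=0.3750, B=-0.3700, C=(l²−L²−A²−y'²−z²)/(2L)=-0.2994
  √(A²+B²)=0.5268;  θ3 = -0.7787+2.1754 ≈ 1.3967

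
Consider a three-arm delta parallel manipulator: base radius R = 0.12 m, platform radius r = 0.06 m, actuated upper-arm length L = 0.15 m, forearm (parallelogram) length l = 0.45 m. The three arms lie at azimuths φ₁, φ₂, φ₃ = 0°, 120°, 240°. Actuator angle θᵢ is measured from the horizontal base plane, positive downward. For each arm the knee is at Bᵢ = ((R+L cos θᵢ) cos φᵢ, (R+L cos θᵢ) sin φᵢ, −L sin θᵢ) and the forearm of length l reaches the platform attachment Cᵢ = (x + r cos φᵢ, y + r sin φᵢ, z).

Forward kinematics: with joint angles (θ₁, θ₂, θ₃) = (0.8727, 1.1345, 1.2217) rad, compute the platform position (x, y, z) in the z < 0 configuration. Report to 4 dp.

(0.0723, 0.0194, -0.5565)

arm 1 at φ=0.0°: (R−r)+L cos θ1 = 0.1564;  centre 1 = (0.1564, 0.0000, -0.1149)
centre 2 = (0.1234·cos120.0°, 0.1234·sin120.0°, -0.1359) = (-0.0617, 0.1069, -0.1359)
arm 3 at φ=240.0°: (R−r)+L cos θ3 = 0.1113;  centre 3 = (-0.0557, -0.0964, -0.1410)
|centre ₂|²−|centre ₁|² = -0.0040;  |centre ₃|²−|centre ₁|² = -0.0054
[-0.4362 0.2137 -0.0421]·P = -0.0040;  [-0.4241 -0.1928 -0.0521]·P = -0.0054
Cramer: x(z) = 0.0110-0.1101z;  y(z) = 0.0039-0.0279z
sphere 1 gives Az²+Bz+C=0 with A=1.0129, B=0.2616, C=-0.1681;  B²−4AC=0.7497;  roots -0.5565, 0.2983;  negative root z = -0.5565
x = 0.0723, y = 0.0194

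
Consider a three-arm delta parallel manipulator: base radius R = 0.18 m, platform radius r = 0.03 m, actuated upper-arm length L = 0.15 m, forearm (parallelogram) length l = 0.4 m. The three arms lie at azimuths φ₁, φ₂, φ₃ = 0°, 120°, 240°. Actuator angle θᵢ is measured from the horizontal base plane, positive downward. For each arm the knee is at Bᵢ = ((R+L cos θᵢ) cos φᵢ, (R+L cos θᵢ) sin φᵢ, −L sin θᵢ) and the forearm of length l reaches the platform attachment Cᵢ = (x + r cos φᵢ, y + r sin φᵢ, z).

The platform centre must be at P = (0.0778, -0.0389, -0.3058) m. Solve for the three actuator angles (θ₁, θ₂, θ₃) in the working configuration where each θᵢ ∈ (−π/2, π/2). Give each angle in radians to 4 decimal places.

rotate P by −φ1: (0.0778, -0.0389, -0.3058)
  e−x'=0.0722;  (l²−L²−(e−x')²−y'²−z²)/2L = 0.1242
  γ=atan2(-0.3058,0.0722)=-1.3389;  ψ=arccos(0.3953)=1.1644;  θ1=γ+ψ≈-0.1745
arm 2 (φ=120.0°): x'=-0.0726, y'=-0.0479
  A=0.2226, B=-0.3058, C=(l²−L²−A²−y'²−z²)/(2L)=-0.0262
  θ2 = atan2(B,A) + arccos(C/0.3782) = 0.6985
φ3=240.0° → target in arm frame (-0.0052, 0.0868)
  A=0.1552, B=-0.3058, C=(l²−L²−A²−y'²−z²)/(2L)=0.0412
  γ=atan2(-0.3058,0.1552)=-1.1011;  ψ=arccos(0.1201)=1.4504;  θ3=γ+ψ≈0.3493

θ₁ = -0.1745, θ₂ = 0.6985, θ₃ = 0.3493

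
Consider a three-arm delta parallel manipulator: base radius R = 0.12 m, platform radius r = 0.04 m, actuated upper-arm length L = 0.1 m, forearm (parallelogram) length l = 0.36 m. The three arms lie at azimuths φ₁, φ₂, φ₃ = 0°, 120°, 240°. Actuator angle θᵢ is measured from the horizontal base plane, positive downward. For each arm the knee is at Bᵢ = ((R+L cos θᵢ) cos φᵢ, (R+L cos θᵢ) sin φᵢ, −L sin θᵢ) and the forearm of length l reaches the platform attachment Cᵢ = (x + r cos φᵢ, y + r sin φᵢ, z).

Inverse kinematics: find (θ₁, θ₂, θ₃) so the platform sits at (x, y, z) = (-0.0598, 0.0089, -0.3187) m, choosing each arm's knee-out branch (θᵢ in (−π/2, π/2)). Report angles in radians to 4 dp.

θ₁ = 0.4363, θ₂ = -0.0871, θ₃ = 0.0006

φ1=0.0° → target in arm frame (-0.0598, 0.0089)
  e−x'=0.1398;  (l²−L²−(e−x')²−y'²−z²)/2L = -0.0080
  θ1 = atan2(B,A) + arccos(C/0.3480) = 0.4363
arm 2 (φ=120.0°): x'=0.0376, y'=0.0473
  A=0.0424, B=-0.3187, C=(l²−L²−A²−y'²−z²)/(2L)=0.0700
  γ=atan2(-0.3187,0.0424)=-1.4386;  ψ=arccos(0.2176)=1.3514;  θ2=γ+ψ≈-0.0871
arm 3 (φ=240.0°): x'=0.0222, y'=-0.0562
  A=0.0578, B=-0.3187, C=(l²−L²−A²−y'²−z²)/(2L)=0.0576
  θ3 = atan2(B,A) + arccos(C/0.3239) = 0.0006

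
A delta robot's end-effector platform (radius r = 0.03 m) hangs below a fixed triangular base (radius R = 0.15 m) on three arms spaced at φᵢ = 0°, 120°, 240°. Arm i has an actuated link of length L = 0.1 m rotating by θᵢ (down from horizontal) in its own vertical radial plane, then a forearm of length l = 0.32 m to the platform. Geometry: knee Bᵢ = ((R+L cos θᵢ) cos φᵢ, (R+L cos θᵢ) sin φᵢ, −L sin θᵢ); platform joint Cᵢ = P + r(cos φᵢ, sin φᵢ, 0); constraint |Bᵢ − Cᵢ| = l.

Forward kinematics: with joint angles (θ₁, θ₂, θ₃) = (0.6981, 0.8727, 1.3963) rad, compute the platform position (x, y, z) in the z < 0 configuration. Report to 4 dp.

(0.0481, 0.0512, -0.3431)

arm 1 at φ=0.0°: ρ1 = 0.1966;  S1 = (0.1966, 0.0000, -0.0643)
φ2=120.0°: virtual centre (-0.0921, 0.1596, -0.0766), radius l
S3 = (0.1374·cos240.0°, 0.1374·sin240.0°, -0.0985) = (-0.0687, -0.1190, -0.0985)
eliminate P² terms by subtracting sphere 1 from 2 and 3
linear system: -0.5775x+0.3192y = -0.0030−-0.0247z; -0.5306x+-0.2379y = -0.0142−-0.0684z
det = 0.3067;  x = 0.0171+-0.0903z,  y = 0.0217+-0.0861z
into |P−S₁|² = l²: 1.0156z² + 0.1572z + -0.0656 = 0;  Δ = 0.2911;  z = -0.3431 or 0.1882 → z<0 root = -0.3431
x = 0.0481, y = 0.0512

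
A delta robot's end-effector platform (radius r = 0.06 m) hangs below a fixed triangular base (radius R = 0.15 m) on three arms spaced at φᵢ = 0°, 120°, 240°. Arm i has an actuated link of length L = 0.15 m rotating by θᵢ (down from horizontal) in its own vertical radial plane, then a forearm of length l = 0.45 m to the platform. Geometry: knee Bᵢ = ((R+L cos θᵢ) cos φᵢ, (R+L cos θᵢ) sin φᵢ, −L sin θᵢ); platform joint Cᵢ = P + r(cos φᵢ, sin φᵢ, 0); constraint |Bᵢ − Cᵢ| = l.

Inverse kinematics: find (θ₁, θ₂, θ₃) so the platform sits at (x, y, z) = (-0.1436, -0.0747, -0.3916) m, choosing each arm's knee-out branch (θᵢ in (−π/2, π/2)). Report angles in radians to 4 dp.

θ₁ = 0.7853, θ₂ = 0.2617, θ₃ = -0.2617

φ1=0.0° → target in arm frame (-0.1436, -0.0747)
  A cos θ + B sin θ = C:  0.2336·cos θ + -0.3916·sin θ = -0.1117
  γ=atan2(-0.3916,0.2336)=-1.0329;  ψ=arccos(-0.2449)=1.8182;  θ1=γ+ψ≈0.7853
rotate P by −φ2: (0.0071, 0.1617, -0.3916)
  e−x'=0.0829;  (l²−L²−(e−x')²−y'²−z²)/2L = -0.0212
  √(A²+B²)=0.4003;  θ2 = -1.3622+1.6239 ≈ 0.2617
arm 3 (φ=240.0°): x'=0.1365, y'=-0.0870
  A cos θ + B sin θ = C:  -0.0465·cos θ + -0.3916·sin θ = 0.0564
  γ=atan2(-0.3916,-0.0465)=-1.6890;  ψ=arccos(0.1430)=1.4273;  θ3=γ+ψ≈-0.2617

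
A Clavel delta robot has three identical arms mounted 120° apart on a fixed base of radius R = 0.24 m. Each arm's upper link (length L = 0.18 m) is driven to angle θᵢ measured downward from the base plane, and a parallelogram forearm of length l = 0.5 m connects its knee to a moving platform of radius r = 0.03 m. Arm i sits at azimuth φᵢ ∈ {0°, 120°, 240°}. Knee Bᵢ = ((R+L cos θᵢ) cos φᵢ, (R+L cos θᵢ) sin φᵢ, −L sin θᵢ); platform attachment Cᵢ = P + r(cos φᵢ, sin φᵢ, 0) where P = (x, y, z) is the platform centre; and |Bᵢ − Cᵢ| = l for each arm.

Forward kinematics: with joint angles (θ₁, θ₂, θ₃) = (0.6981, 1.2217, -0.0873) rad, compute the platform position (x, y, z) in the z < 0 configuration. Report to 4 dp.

(-0.0070, -0.1780, -0.4196)

φ1=0.0°: virtual centre (0.3479, 0.0000, -0.1157), radius l
φ2=120.0°: virtual centre (-0.1358, 0.2352, -0.1691), radius l
O3 = (0.3893·cos240.0°, 0.3893·sin240.0°, 0.0157) = (-0.1947, -0.3372, 0.0157)
eliminate P² terms by subtracting sphere 1 from 2 and 3
[-0.9674 0.4704 -0.1069]·P = -0.0321;  [-1.0851 -0.6743 0.2628]·P = 0.0174
det = 1.1627;  x = 0.0116+0.0443z,  y = -0.0444+0.3184z
into |P−O₁|² = l²: 1.1033z² + 0.1733z + -0.1215 = 0;  Δ = 0.5663;  z = -0.4196 or 0.2625 → z<0 root = -0.4196
x = -0.0070, y = -0.1780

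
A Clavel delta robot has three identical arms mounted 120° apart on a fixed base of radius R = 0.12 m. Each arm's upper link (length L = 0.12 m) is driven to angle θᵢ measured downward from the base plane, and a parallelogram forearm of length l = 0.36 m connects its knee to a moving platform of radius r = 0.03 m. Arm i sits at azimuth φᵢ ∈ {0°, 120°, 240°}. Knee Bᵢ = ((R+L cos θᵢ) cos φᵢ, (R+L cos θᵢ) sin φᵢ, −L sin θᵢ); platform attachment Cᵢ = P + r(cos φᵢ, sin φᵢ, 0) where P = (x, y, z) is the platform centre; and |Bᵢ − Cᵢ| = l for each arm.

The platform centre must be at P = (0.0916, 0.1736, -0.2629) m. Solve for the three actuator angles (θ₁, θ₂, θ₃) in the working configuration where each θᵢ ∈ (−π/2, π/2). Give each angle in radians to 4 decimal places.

θ₁ = -0.2615, θ₂ = -0.3486, θ₃ = 1.2223

arm 1 (φ=0.0°): x'=0.0916, y'=0.1736
  A cos θ + B sin θ = C:  -0.0016·cos θ + -0.2629·sin θ = 0.0664
  √(A²+B²)=0.2629;  θ1 = -1.5769+1.3153 ≈ -0.2615
arm 2 (φ=120.0°): x'=0.1045, y'=-0.1661
  e−x'=-0.0145;  (l²−L²−(e−x')²−y'²−z²)/2L = 0.0761
  θ2 = atan2(B,A) + arccos(C/0.2633) = -0.3486
arm 3 (φ=240.0°): x'=-0.1961, y'=-0.0075
  A=0.2861, B=-0.2629, C=(l²−L²−A²−y'²−z²)/(2L)=-0.1494
  √(A²+B²)=0.3886;  θ3 = -0.7431+1.9654 ≈ 1.2223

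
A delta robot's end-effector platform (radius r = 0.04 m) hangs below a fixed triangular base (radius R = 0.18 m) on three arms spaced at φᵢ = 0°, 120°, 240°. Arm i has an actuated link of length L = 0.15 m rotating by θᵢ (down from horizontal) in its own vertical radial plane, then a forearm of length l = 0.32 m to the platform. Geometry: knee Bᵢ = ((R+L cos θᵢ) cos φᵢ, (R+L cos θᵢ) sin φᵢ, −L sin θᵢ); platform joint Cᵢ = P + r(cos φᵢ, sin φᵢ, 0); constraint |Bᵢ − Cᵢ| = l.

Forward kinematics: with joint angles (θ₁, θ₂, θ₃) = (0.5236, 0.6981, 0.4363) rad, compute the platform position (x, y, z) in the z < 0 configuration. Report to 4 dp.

S1 = (0.2699·cos0.0°, 0.2699·sin0.0°, -0.0750) = (0.2699, 0.0000, -0.0750)
arm 2 at φ=120.0°: ρ2 = 0.2549;  S2 = (-0.1275, 0.2208, -0.0964)
φ3=240.0°: virtual centre (-0.1380, -0.2390, -0.0634), radius l
subtract pairs → two planes through P
linear system: -0.7947x+0.4415y = -0.0042−-0.0428z; -0.8158x+-0.4780y = 0.0017−0.0232z
Cramer: x(z) = 0.0017-0.0138z;  y(z) = -0.0064+0.0722z
into |P−S₁|² = l²: 1.0054z² + 0.1565z + -0.0248 = 0;  Δ = 0.1242;  z = -0.2531 or 0.0975 → z<0 root = -0.2531
x = 0.0052, y = -0.0247

(0.0052, -0.0247, -0.2531)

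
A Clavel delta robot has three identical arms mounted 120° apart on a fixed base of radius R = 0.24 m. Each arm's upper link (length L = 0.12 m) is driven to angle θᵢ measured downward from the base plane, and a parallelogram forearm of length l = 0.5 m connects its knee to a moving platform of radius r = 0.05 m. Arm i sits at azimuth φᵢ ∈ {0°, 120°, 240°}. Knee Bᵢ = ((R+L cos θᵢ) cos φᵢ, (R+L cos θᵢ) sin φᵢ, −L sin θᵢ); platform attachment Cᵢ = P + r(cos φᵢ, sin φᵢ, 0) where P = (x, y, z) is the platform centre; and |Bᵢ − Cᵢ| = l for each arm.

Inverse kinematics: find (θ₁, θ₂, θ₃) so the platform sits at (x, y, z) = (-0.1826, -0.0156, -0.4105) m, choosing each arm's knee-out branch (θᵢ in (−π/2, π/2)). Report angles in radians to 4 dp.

θ₁ = 1.3087, θ₂ = -0.0003, θ₃ = -0.1744

φ1=0.0° → target in arm frame (-0.1826, -0.0156)
  A=0.3726, B=-0.4105, C=(l²−L²−A²−y'²−z²)/(2L)=-0.2999
  θ1 = atan2(B,A) + arccos(C/0.5544) = 1.3087
arm 2 (φ=120.0°): x'=0.0778, y'=0.1659
  e−x'=0.1122;  (l²−L²−(e−x')²−y'²−z²)/2L = 0.1123
  γ=atan2(-0.4105,0.1122)=-1.3040;  ψ=arccos(0.2640)=1.3036;  θ2=γ+ψ≈-0.0003
rotate P by −φ3: (0.1048, -0.1503, -0.4105)
  e−x'=0.0852;  (l²−L²−(e−x')²−y'²−z²)/2L = 0.1551
  √(A²+B²)=0.4192;  θ3 = -1.3662+1.1918 ≈ -0.1744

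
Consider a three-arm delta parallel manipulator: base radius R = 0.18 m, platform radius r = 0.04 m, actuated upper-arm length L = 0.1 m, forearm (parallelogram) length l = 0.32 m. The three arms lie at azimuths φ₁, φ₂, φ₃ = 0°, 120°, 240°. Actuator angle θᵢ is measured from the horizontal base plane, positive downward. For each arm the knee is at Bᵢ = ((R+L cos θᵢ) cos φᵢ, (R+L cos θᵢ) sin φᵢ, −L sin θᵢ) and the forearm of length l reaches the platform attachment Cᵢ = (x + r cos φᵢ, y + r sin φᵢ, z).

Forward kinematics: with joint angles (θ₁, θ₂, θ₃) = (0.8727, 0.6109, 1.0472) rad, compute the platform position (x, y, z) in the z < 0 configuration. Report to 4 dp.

φ1=0.0°: virtual centre (0.2043, 0.0000, -0.0766), radius l
φ2=120.0°: virtual centre (-0.1110, 0.1922, -0.0574), radius l
O3 = (0.1900·cos240.0°, 0.1900·sin240.0°, -0.0866) = (-0.0950, -0.1645, -0.0866)
|O₂|²−|O₁|² = 0.0049;  |O₃|²−|O₁|² = -0.0040
[-0.6305 0.3844 0.0385]·P = 0.0049;  [-0.5986 -0.3291 -0.0200]·P = -0.0040
Cramer: x(z) = -0.0002+0.0114z;  y(z) = 0.0125-0.0815z
sphere 1 gives Az²+Bz+C=0 with A=1.0068, B=0.1465, C=-0.0546;  B²−4AC=0.2412;  roots -0.3167, 0.1711;  negative root z = -0.3167
x = -0.0038, y = 0.0383

(-0.0038, 0.0383, -0.3167)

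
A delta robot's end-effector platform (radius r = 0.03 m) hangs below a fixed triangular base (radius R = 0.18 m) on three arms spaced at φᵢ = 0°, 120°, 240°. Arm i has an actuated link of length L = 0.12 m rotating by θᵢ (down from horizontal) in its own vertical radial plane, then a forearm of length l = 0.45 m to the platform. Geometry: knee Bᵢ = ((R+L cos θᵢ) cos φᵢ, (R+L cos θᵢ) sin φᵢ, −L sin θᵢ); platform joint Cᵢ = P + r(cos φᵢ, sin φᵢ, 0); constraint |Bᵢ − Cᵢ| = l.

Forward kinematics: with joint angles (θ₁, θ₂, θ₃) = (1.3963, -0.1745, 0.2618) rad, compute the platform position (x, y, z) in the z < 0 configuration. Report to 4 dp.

φ1=0.0°: virtual centre (0.1708, 0.0000, -0.1182), radius l
centre 2 = (0.2682·cos120.0°, 0.2682·sin120.0°, 0.0208) = (-0.1341, 0.2322, 0.0208)
φ3=240.0°: virtual centre (-0.1330, -0.2303, -0.0311), radius l
subtract pairs → two planes through P
linear system: -0.6098x+0.4645y = 0.0292−0.2780z; -0.6076x+-0.4606y = 0.0285−0.1742z
Cramer: x(z) = -0.0474+0.3711z;  y(z) = 0.0006-0.1113z
quadratic in z: (1.1501)z²+(0.0742)z+(-0.1409)=0, √Δ=0.8085 → z ∈ {-0.3838, 0.3192}; z = -0.3838 (taking z<0)
x = -0.1898, y = 0.0433

(-0.1898, 0.0433, -0.3838)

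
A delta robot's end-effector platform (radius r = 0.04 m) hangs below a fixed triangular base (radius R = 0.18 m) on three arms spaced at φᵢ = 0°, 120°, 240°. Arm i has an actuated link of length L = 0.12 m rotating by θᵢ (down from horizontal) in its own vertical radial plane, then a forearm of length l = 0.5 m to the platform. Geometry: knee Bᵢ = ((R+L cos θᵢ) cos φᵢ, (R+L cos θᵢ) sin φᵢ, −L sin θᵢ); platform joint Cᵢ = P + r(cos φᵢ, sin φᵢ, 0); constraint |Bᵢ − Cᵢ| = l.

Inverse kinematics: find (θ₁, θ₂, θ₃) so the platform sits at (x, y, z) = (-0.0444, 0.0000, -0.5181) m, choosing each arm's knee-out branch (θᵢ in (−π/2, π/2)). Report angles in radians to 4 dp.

θ₁ = 0.8729, θ₂ = 0.6110, θ₃ = 0.6110

rotate P by −φ1: (-0.0444, 0.0000, -0.5181)
  e−x'=0.1844;  (l²−L²−(e−x')²−y'²−z²)/2L = -0.2785
  θ1 = atan2(B,A) + arccos(C/0.5499) = 0.8729
rotate P by −φ2: (0.0222, 0.0385, -0.5181)
  e−x'=0.1178;  (l²−L²−(e−x')²−y'²−z²)/2L = -0.2008
  θ2 = atan2(B,A) + arccos(C/0.5313) = 0.6110
φ3=240.0° → target in arm frame (0.0222, -0.0385)
  A=0.1178, B=-0.5181, C=(l²−L²−A²−y'²−z²)/(2L)=-0.2008
  √(A²+B²)=0.5313;  θ3 = -1.3472+1.9583 ≈ 0.6110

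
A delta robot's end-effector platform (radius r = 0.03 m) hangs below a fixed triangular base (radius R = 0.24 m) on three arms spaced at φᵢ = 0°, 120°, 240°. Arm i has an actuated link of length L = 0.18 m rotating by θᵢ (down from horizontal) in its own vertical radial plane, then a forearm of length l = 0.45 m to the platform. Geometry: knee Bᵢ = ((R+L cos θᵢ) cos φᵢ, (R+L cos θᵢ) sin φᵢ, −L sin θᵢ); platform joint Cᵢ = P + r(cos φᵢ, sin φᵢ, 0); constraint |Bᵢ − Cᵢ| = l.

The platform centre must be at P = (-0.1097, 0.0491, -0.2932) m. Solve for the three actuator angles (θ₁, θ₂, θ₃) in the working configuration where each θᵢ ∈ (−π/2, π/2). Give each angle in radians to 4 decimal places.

rotate P by −φ1: (-0.1097, 0.0491, -0.2932)
  A=0.3197, B=-0.2932, C=(l²−L²−A²−y'²−z²)/(2L)=-0.0569
  √(A²+B²)=0.4338;  θ1 = -0.7422+1.7024 ≈ 0.9602
rotate P by −φ2: (0.0974, 0.0705, -0.2932)
  A=0.1126, B=-0.2932, C=(l²−L²−A²−y'²−z²)/(2L)=0.1847
  θ2 = atan2(B,A) + arccos(C/0.3141) = -0.2618
rotate P by −φ3: (0.0123, -0.1196, -0.2932)
  A cos θ + B sin θ = C:  0.1977·cos θ + -0.2932·sin θ = 0.0855
  √(A²+B²)=0.3536;  θ3 = -0.9776+1.3267 ≈ 0.3491

θ₁ = 0.9602, θ₂ = -0.2618, θ₃ = 0.3491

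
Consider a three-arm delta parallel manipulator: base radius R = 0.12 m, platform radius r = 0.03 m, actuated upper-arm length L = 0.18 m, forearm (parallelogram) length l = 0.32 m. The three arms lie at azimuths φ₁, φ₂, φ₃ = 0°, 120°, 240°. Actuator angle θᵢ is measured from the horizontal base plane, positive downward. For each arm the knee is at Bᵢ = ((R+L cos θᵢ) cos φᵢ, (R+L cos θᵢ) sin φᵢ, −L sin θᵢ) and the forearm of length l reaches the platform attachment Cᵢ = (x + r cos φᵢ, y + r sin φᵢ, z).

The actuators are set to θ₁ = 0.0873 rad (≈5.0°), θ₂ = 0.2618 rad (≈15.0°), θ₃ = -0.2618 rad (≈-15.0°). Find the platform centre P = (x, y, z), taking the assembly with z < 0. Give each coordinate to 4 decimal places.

φ1=0.0°: virtual centre (0.2693, 0.0000, -0.0157), radius l
arm 2 at φ=120.0°: e+L cos θ2 = 0.2639;  S2 = (-0.1319, 0.2285, -0.0466)
φ3=240.0°: virtual centre (-0.1319, -0.2285, 0.0466), radius l
|S₂|²−|S₁|² = -0.0010;  |S₃|²−|S₁|² = -0.0010
[-0.8025 0.4570 -0.0618]·P = -0.0010;  [-0.8025 -0.4570 0.1246]·P = -0.0010
Cramer: x(z) = 0.0012+0.0391z;  y(z) = 0.0000+0.2039z
sphere 1 gives Az²+Bz+C=0 with A=1.0431, B=0.0104, C=-0.0303;  B²−4AC=0.1264;  roots -0.1754, 0.1655;  negative root z = -0.1754
x = -0.0056, y = -0.0358

(-0.0056, -0.0358, -0.1754)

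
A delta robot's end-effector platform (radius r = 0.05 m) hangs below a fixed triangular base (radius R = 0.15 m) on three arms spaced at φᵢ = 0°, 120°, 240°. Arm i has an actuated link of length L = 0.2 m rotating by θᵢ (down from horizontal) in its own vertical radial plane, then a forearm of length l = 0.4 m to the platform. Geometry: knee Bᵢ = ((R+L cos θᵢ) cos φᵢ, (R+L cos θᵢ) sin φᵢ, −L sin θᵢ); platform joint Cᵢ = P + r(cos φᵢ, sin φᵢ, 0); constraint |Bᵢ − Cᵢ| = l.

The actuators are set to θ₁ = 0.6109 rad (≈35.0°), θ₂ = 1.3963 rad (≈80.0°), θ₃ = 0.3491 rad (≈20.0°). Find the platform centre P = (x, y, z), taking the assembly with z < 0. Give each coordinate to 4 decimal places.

(0.0693, -0.1979, -0.4029)

φ1=0.0°: virtual centre (0.2638, 0.0000, -0.1147), radius l
O2 = (0.1347·cos120.0°, 0.1347·sin120.0°, -0.1970) = (-0.0674, 0.1167, -0.1970)
φ3=240.0°: virtual centre (-0.1440, -0.2494, -0.0684), radius l
|O₂|²−|O₁|² = -0.0258;  |O₃|²−|O₁|² = 0.0048
[-0.6624 0.2333 -0.1645]·P = -0.0258;  [-0.8156 -0.4987 0.0926]·P = 0.0048
Cramer: x(z) = 0.0226-0.1160z;  y(z) = -0.0466+0.3755z
into |P−O₁|² = l²: 1.1545z² + 0.2505z + -0.0865 = 0;  Δ = 0.4620;  z = -0.4029 or 0.1859 → z<0 root = -0.4029
x = 0.0693, y = -0.1979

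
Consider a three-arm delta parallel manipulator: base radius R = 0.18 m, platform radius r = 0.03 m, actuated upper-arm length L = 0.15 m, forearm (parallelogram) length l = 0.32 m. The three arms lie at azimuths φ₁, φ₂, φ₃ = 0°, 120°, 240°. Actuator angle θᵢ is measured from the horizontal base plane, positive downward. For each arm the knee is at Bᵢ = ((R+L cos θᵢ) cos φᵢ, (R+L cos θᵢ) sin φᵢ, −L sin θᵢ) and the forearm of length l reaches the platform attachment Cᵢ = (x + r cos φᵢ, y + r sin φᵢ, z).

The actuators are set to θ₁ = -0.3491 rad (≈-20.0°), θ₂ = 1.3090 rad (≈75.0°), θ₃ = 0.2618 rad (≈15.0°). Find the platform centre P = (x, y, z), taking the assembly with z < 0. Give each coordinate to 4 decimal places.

S1 = (0.2910·cos0.0°, 0.2910·sin0.0°, 0.0513) = (0.2910, 0.0000, 0.0513)
S2 = (0.1888·cos120.0°, 0.1888·sin120.0°, -0.1449) = (-0.0944, 0.1635, -0.1449)
arm 3 at φ=240.0°: e+L cos θ3 = 0.2949;  S3 = (-0.1474, -0.2554, -0.0388)
subtract pairs → two planes through P
plane₁₂: -0.7707x+0.3271y+-0.3924z = -0.0306
Cramer: x(z) = 0.0224-0.3812z;  y(z) = -0.0408+0.3015z
quadratic in z: (1.2362)z²+(0.0775)z+(-0.0260)=0, √Δ=0.3668 → z ∈ {-0.1797, 0.1170}; z = -0.1797 (taking z<0)
x = 0.0909, y = -0.0950

(0.0909, -0.0950, -0.1797)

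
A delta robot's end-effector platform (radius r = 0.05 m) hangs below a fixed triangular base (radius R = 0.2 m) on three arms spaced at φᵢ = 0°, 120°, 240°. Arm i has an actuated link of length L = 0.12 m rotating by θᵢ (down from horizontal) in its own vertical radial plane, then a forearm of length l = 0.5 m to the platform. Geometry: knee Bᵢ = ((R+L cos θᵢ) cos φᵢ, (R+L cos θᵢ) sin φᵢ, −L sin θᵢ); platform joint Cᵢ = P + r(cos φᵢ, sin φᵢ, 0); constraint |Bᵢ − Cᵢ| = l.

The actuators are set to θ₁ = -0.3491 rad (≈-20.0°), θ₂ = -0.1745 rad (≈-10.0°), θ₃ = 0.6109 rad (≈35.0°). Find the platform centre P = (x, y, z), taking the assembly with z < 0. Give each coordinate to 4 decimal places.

(0.0721, 0.0909, -0.4122)

O1 = (0.2628·cos0.0°, 0.2628·sin0.0°, 0.0410) = (0.2628, 0.0000, 0.0410)
arm 2 at φ=120.0°: (R−r)+L cos θ2 = 0.2682;  O2 = (-0.1341, 0.2322, 0.0208)
arm 3 at φ=240.0°: (R−r)+L cos θ3 = 0.2483;  O3 = (-0.1241, -0.2150, -0.0688)
|O₂|²−|O₁|² = 0.0016;  |O₃|²−|O₁|² = -0.0043
plane₁₂: -0.7937x+0.4645y+-0.0404z = 0.0016
Cramer: x(z) = 0.0019-0.1705z;  y(z) = 0.0067-0.2043z
into |P−O₁|² = l²: 1.0708z² + 0.0041z + -0.1802 = 0;  Δ = 0.7719;  z = -0.4122 or 0.4083 → z<0 root = -0.4122
x = 0.0721, y = 0.0909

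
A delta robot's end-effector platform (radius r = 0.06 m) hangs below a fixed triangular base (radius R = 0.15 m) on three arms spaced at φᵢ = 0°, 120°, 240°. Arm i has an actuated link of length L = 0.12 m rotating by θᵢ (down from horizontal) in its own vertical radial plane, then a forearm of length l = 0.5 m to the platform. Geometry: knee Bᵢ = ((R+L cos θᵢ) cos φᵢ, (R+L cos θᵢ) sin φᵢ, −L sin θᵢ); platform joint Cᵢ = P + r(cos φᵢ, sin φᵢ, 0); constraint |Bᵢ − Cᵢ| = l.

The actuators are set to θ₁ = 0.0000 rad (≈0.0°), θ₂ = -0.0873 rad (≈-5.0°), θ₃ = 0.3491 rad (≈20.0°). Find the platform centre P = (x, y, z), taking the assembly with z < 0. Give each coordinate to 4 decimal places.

arm 1 at φ=0.0°: ρ1 = 0.2100;  centre 1 = (0.2100, 0.0000, 0.0000)
arm 2 at φ=120.0°: ρ2 = 0.2095;  centre 2 = (-0.1048, 0.1815, 0.0105)
φ3=240.0°: virtual centre (-0.1014, -0.1756, -0.0410), radius l
|centre ₂|²−|centre ₁|² = -0.0001;  |centre ₃|²−|centre ₁|² = -0.0013
[-0.6295 0.3629 0.0209]·P = -0.0001;  [-0.6228 -0.3512 -0.0821]·P = -0.0013
det = 0.4471;  x = 0.0011+-0.0502z,  y = 0.0017+-0.1447z
into |P−centre ₁|² = l²: 1.0235z² + 0.0205z + -0.2064 = 0;  Δ = 0.8453;  z = -0.4592 or 0.4391 → z<0 root = -0.4592
x = 0.0242, y = 0.0682

(0.0242, 0.0682, -0.4592)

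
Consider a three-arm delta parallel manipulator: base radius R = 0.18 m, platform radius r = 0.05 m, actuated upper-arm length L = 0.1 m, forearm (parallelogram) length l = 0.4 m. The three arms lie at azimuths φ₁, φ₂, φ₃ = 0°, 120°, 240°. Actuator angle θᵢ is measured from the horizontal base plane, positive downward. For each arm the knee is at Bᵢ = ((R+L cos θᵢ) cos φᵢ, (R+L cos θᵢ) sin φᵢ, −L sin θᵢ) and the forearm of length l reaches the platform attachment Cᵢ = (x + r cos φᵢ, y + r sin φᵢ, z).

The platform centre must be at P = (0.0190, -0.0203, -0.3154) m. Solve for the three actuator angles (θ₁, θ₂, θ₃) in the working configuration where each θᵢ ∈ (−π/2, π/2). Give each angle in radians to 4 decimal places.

θ₁ = -0.2622, θ₂ = 0.0871, θ₃ = -0.1742

rotate P by −φ1: (0.0190, -0.0203, -0.3154)
  e−x'=0.1110;  (l²−L²−(e−x')²−y'²−z²)/2L = 0.1889
  γ=atan2(-0.3154,0.1110)=-1.2324;  ψ=arccos(0.5651)=0.9702;  θ1=γ+ψ≈-0.2622
rotate P by −φ2: (-0.0271, -0.0063, -0.3154)
  e−x'=0.1571;  (l²−L²−(e−x')²−y'²−z²)/2L = 0.1290
  √(A²+B²)=0.3524;  θ2 = -1.1087+1.1958 ≈ 0.0871
arm 3 (φ=240.0°): x'=0.0081, y'=0.0266
  A cos θ + B sin θ = C:  0.1219·cos θ + -0.3154·sin θ = 0.1748
  θ3 = atan2(B,A) + arccos(C/0.3381) = -0.1742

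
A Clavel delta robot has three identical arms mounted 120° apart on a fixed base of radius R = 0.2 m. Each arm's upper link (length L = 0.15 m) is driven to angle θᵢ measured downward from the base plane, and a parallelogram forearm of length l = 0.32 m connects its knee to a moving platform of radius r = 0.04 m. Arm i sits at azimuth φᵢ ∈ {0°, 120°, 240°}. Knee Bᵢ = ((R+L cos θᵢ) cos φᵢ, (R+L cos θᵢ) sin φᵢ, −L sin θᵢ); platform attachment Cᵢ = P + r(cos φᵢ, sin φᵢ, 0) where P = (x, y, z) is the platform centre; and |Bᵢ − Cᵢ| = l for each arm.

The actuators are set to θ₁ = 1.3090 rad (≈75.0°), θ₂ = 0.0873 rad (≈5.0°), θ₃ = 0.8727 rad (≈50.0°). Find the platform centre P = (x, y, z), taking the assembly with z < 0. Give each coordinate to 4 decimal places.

φ1=0.0°: virtual centre (0.1988, 0.0000, -0.1449), radius l
φ2=120.0°: virtual centre (-0.1547, 0.2680, -0.0131), radius l
φ3=240.0°: virtual centre (-0.1282, -0.2221, -0.1149), radius l
subtract pairs → two planes through P
[-0.7071 0.5359 0.2636]·P = 0.0354;  [-0.6541 -0.4441 0.0600]·P = 0.0184
det = 0.6646;  x = -0.0385+0.2245z,  y = 0.0152+-0.1957z
sphere 1 gives Az²+Bz+C=0 with A=1.0887, B=0.1772, C=-0.0248;  B²−4AC=0.1396;  roots -0.2530, 0.0902;  negative root z = -0.2530
x = -0.0953, y = 0.0647

(-0.0953, 0.0647, -0.2530)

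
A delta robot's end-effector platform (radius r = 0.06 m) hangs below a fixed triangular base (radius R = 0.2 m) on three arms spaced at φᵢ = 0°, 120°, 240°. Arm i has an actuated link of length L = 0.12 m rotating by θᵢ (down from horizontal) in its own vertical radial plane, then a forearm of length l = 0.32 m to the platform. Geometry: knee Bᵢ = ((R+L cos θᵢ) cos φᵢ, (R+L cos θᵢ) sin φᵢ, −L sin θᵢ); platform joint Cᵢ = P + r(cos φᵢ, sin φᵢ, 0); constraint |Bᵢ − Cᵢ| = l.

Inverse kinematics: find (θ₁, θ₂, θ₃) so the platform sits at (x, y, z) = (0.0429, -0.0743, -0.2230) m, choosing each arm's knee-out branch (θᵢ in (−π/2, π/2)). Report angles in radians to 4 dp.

θ₁ = -0.0003, θ₂ = 0.9593, θ₃ = -0.0003

arm 1 (φ=0.0°): x'=0.0429, y'=-0.0743
  e−x'=0.0971;  (l²−L²−(e−x')²−y'²−z²)/2L = 0.0972
  γ=atan2(-0.2230,0.0971)=-1.1601;  ψ=arccos(0.3995)=1.1598;  θ1=γ+ψ≈-0.0003
φ2=120.0° → target in arm frame (-0.0858, 0.0000)
  e−x'=0.2258;  (l²−L²−(e−x')²−y'²−z²)/2L = -0.0530
  θ2 = atan2(B,A) + arccos(C/0.3174) = 0.9593
arm 3 (φ=240.0°): x'=0.0429, y'=0.0743
  A=0.0971, B=-0.2230, C=(l²−L²−A²−y'²−z²)/(2L)=0.0972
  γ=atan2(-0.2230,0.0971)=-1.1601;  ψ=arccos(0.3995)=1.1598;  θ3=γ+ψ≈-0.0003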